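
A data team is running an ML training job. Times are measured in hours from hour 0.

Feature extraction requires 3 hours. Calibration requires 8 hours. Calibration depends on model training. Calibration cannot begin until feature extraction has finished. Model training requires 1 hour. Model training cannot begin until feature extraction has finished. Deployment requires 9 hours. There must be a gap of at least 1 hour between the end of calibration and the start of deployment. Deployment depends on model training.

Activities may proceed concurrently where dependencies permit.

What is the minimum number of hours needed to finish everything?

22

Nothing blocks feature extraction, so it runs from hour 0 to hour 3.
After feature extraction (finishes hour 3), model training can start at hour 3 and finishes at hour 4.
For calibration: model training (finishes hour 4); feature extraction (finishes hour 3). Taking the maximum gives a start of hour 4, and it finishes at 4 + 8 = hour 12.
Deployment cannot start until calibration (finishes hour 12, plus 1-hour gap → hour 13); model training (finishes hour 4). The controlling bound is hour 13, so deployment finishes at 13 + 9 = hour 22.
All tasks are finished once the last one completes. Finish times: Feature extraction at 3, Model training at 4, Calibration at 12, Deployment at 22. The latest is hour 22.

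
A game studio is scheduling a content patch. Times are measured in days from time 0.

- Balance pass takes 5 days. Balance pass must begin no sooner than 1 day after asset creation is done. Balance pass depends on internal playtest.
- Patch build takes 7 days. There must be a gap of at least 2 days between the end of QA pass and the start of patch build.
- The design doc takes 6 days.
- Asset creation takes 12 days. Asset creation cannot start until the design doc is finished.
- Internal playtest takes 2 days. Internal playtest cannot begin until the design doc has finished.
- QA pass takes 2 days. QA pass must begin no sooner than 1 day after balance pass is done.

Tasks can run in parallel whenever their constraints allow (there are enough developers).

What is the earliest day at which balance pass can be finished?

Nothing blocks the design doc, so it runs from day 0 to day 6.
Internal playtest cannot begin until the design doc (finishes day 6). It runs from day 6 to 6 + 2 = day 8.
Asset creation cannot begin until the design doc (finishes day 6). It runs from day 6 to 6 + 12 = day 18.
Balance pass has to wait for asset creation (finishes day 18, plus 1-day gap → day 19); internal playtest (finishes day 8). The latest of these is day 19, so balance pass runs day 19 to 19 + 5 = day 24.

24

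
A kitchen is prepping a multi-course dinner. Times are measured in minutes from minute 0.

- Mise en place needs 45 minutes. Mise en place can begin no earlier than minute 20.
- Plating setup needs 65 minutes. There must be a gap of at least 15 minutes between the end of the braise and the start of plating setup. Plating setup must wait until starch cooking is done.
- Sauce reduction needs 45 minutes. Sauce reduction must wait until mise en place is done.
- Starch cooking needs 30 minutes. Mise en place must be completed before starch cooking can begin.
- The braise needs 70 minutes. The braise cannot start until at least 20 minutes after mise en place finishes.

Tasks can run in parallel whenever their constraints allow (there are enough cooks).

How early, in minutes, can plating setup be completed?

Mise en place waits on its own release at minute 20, so it starts at minute 20 and finishes at 20 + 45 = minute 65.
Starch cooking cannot begin until mise en place (finishes minute 65). It runs from minute 65 to 65 + 30 = minute 95.
The braise waits on mise en place (finishes minute 65, plus 20-minute gap → minute 85), so it starts at minute 85 and finishes at 85 + 70 = minute 155.
Plating setup cannot start until the braise (finishes minute 155, plus 15-minute gap → minute 170); starch cooking (finishes minute 95). The controlling bound is minute 170, so plating setup finishes at 170 + 65 = minute 235.

235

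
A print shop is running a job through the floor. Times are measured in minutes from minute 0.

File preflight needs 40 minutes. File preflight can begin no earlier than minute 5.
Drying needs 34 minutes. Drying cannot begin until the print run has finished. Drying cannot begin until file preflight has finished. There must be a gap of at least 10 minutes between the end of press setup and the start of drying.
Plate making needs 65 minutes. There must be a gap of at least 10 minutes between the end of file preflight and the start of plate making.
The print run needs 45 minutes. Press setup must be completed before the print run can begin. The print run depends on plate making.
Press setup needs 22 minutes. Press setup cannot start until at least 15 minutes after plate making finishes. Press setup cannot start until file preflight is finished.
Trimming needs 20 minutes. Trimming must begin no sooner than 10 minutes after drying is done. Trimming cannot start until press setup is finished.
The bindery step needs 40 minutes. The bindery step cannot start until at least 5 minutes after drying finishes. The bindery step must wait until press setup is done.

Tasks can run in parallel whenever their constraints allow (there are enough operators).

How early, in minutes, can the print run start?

After its own release at minute 5, file preflight can start at minute 5 and finishes at minute 45.
After file preflight (finishes minute 45, plus 10-minute gap → minute 55), plate making can start at minute 55 and finishes at minute 120.
For press setup: plate making (finishes minute 120, plus 15-minute gap → minute 135); file preflight (finishes minute 45). Taking the maximum gives a start of minute 135, and it finishes at 135 + 22 = minute 157.
The print run waits on press setup (finishes minute 157); plate making (finishes minute 120). The latest of these is minute 157, which is the earliest the print run can start.

157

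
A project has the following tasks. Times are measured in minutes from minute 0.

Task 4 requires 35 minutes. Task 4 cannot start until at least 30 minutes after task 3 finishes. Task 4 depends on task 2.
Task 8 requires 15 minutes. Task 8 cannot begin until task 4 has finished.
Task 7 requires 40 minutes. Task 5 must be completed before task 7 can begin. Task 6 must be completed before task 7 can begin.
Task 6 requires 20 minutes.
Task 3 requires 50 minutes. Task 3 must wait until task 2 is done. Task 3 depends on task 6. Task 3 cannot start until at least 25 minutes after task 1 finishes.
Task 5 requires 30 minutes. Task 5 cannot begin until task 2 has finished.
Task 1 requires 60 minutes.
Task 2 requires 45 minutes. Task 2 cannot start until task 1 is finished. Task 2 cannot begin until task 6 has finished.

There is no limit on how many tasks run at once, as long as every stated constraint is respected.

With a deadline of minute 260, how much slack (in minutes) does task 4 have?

Nothing blocks task 6, so it runs from minute 0 to minute 20.
Task 1 can start immediately at minute 0; it finishes at minute 60.
Task 2 has to wait for task 1 (finishes minute 60); task 6 (finishes minute 20). The latest of these is minute 60, so task 2 runs minute 60 to 60 + 45 = minute 105.
Task 3 has to wait for task 2 (finishes minute 105); task 6 (finishes minute 20); task 1 (finishes minute 60, plus 25-minute gap → minute 85). The latest of these is minute 105, so task 3 runs minute 105 to 105 + 50 = minute 155.
For task 4: task 3 (finishes minute 155, plus 30-minute gap → minute 185); task 2 (finishes minute 105). Taking the maximum gives a start of minute 185, and it finishes at 185 + 35 = minute 220.

Working backward from the deadline:
Task 8 must finish by minute 260; it takes 15 minutes, so it must start by 260 − 15 = minute 245.
Task 4 must finish before task 8 (must start by minute 245). With a 35-minute duration, task 4 must start by 245 − 35 = minute 210.
So task 4 can start as early as minute 185 and as late as minute 210, giving 210 − 185 = 25 minutes of slack.

25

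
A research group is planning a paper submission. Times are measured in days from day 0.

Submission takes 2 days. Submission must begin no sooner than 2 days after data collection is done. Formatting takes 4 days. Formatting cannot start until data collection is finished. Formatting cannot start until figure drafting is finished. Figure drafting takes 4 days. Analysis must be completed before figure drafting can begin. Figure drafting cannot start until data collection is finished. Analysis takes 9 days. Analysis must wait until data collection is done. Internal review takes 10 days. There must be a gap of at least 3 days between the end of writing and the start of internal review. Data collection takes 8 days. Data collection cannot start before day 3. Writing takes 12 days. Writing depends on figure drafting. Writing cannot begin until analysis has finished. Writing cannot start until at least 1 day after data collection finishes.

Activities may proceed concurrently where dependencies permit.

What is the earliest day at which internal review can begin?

39

Data collection waits on its own release at day 3, so it starts at day 3 and finishes at 3 + 8 = day 11.
After data collection (finishes day 11), analysis can start at day 11 and finishes at day 20.
Figure drafting needs all of analysis (finishes day 20); data collection (finishes day 11). That puts its earliest start at day 20; it finishes at 20 + 4 = day 24.
Writing needs all of figure drafting (finishes day 24); analysis (finishes day 20); data collection (finishes day 11, plus 1-day gap → day 12). That puts its earliest start at day 24; it finishes at 24 + 12 = day 36.
Internal review waits on writing (finishes day 36, plus 3-day gap → day 39), so the earliest it can start is day 39.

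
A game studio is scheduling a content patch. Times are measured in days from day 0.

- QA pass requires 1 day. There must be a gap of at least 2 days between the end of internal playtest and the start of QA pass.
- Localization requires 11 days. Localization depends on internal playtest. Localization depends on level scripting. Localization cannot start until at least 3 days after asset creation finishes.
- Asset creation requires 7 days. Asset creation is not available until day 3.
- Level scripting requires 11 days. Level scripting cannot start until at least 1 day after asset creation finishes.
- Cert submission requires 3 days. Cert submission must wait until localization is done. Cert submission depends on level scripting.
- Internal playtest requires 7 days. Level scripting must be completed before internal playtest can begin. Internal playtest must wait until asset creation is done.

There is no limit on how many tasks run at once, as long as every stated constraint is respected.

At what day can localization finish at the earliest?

40

After its own release at day 3, asset creation can start at day 3 and finishes at day 10.
Level scripting waits on asset creation (finishes day 10, plus 1-day gap → day 11), so it starts at day 11 and finishes at 11 + 11 = day 22.
Internal playtest cannot start until level scripting (finishes day 22); asset creation (finishes day 10). The controlling bound is day 22, so internal playtest finishes at 22 + 7 = day 29.
Localization has to wait for internal playtest (finishes day 29); level scripting (finishes day 22); asset creation (finishes day 10, plus 3-day gap → day 13). The latest of these is day 29, so localization runs day 29 to 29 + 11 = day 40.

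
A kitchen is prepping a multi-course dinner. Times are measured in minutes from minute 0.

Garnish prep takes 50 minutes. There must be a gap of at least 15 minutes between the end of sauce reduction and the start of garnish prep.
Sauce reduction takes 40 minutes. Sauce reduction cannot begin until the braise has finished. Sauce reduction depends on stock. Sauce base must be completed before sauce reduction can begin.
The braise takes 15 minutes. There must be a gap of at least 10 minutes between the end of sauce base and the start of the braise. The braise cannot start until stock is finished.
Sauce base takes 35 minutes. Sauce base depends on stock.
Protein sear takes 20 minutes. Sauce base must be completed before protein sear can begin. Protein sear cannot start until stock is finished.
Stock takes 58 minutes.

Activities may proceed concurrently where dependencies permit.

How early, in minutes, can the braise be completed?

118

Stock can start immediately at minute 0; it finishes at minute 58.
After stock (finishes minute 58), sauce base can start at minute 58 and finishes at minute 93.
The braise cannot start until sauce base (finishes minute 93, plus 10-minute gap → minute 103); stock (finishes minute 58). The controlling bound is minute 103, so the braise finishes at 103 + 15 = minute 118.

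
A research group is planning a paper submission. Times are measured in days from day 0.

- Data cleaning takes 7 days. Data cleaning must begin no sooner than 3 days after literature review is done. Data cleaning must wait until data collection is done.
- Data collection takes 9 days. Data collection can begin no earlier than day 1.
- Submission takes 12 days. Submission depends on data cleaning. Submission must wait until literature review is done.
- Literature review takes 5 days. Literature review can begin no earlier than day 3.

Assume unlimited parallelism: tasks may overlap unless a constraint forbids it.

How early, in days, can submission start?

18

Data collection cannot begin until its own release at day 1. It runs from day 1 to 1 + 9 = day 10.
Literature review waits on its own release at day 3, so it starts at day 3 and finishes at 3 + 5 = day 8.
Data cleaning needs all of literature review (finishes day 8, plus 3-day gap → day 11); data collection (finishes day 10). That puts its earliest start at day 11; it finishes at 11 + 7 = day 18.
Submission waits on data cleaning (finishes day 18); literature review (finishes day 8). The latest of these is day 18, which is the earliest submission can start.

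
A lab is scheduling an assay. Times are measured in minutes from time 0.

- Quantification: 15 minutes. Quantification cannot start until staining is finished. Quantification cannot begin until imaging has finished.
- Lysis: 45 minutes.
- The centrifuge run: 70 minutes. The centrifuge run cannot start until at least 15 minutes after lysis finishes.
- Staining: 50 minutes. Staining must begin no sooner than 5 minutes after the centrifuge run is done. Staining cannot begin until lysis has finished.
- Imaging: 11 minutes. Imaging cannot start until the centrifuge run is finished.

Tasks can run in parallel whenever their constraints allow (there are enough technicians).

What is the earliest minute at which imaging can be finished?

141

Nothing blocks lysis, so it runs from minute 0 to minute 45.
The centrifuge run waits on lysis (finishes minute 45, plus 15-minute gap → minute 60), so it starts at minute 60 and finishes at 60 + 70 = minute 130.
Imaging waits on the centrifuge run (finishes minute 130), so it starts at minute 130 and finishes at 130 + 11 = minute 141.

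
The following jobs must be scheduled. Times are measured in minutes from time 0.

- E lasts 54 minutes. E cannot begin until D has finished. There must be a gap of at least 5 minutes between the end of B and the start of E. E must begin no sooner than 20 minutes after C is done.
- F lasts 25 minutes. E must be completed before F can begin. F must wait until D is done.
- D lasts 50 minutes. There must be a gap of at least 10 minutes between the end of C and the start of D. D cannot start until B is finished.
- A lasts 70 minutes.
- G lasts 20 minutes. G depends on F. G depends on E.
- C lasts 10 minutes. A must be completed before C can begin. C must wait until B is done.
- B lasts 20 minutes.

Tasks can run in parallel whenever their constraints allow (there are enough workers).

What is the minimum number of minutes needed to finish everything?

239

B has no prerequisites, so it starts at minute 0 and finishes at minute 20.
Nothing blocks A, so it runs from minute 0 to minute 70.
C needs all of A (finishes minute 70); B (finishes minute 20). That puts its earliest start at minute 70; it finishes at 70 + 10 = minute 80.
D has to wait for C (finishes minute 80, plus 10-minute gap → minute 90); B (finishes minute 20). The latest of these is minute 90, so D runs minute 90 to 90 + 50 = minute 140.
E needs all of D (finishes minute 140); B (finishes minute 20, plus 5-minute gap → minute 25); C (finishes minute 80, plus 20-minute gap → minute 100). That puts its earliest start at minute 140; it finishes at 140 + 54 = minute 194.
F has to wait for E (finishes minute 194); D (finishes minute 140). The latest of these is minute 194, so F runs minute 194 to 194 + 25 = minute 219.
G cannot start until F (finishes minute 219); E (finishes minute 194). The controlling bound is minute 219, so G finishes at 219 + 20 = minute 239.
All tasks are finished once the last one completes. Finish times: A at 70, B at 20, C at 80, D at 140, E at 194, F at 219, G at 239. The latest is minute 239.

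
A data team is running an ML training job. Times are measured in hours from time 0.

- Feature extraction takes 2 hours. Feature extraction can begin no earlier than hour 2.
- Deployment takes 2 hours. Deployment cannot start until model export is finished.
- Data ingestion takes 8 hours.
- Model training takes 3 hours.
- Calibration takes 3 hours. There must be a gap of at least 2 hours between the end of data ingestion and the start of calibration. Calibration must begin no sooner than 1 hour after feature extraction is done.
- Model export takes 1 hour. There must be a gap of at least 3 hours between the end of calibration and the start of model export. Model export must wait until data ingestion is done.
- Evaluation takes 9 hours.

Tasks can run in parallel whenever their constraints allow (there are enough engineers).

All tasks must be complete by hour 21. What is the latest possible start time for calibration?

12

Deployment has no dependents, so it just needs to finish by hour 21. Starting by 21 − 2 = hour 19 achieves that.
Since deployment (must start by hour 19) depends on it, model export must finish by hour 19. Backing off its 1-hour duration gives a latest start of hour 18.
Since model export (must start by hour 18, minus 3-hour gap → hour 15) depends on it, calibration must finish by hour 15. Backing off its 3-hour duration gives a latest start of hour 12.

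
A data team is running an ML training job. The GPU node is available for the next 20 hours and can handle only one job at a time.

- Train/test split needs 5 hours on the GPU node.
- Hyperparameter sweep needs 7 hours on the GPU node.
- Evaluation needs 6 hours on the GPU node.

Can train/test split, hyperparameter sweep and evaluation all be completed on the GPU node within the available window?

Yes

Running back to back, the jobs need 5 + 7 + 6 = 18 hours on the GPU node.
Since 18 ≤ 20, they fit within the window.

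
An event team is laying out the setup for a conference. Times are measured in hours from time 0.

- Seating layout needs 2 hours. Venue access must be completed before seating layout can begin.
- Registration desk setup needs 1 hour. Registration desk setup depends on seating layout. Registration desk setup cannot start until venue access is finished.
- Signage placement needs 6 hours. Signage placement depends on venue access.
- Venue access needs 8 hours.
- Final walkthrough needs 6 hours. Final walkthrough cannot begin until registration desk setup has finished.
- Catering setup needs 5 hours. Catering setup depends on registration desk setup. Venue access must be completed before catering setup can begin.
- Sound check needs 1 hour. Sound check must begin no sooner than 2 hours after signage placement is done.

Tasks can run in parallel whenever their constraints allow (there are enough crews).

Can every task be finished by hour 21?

Yes

Venue access can start immediately at hour 0; it finishes at hour 8.
Signage placement waits on venue access (finishes hour 8), so it starts at hour 8 and finishes at 8 + 6 = hour 14.
Sound check cannot begin until signage placement (finishes hour 14, plus 2-hour gap → hour 16). It runs from hour 16 to 16 + 1 = hour 17.
After venue access (finishes hour 8), seating layout can start at hour 8 and finishes at hour 10.
Registration desk setup needs all of seating layout (finishes hour 10); venue access (finishes hour 8). That puts its earliest start at hour 10; it finishes at 10 + 1 = hour 11.
After registration desk setup (finishes hour 11), final walkthrough can start at hour 11 and finishes at hour 17.
Catering setup needs all of registration desk setup (finishes hour 11); venue access (finishes hour 8). That puts its earliest start at hour 11; it finishes at 11 + 5 = hour 16.
Every task is finished by hour 17, which is no later than the deadline of 21, so the schedule is feasible.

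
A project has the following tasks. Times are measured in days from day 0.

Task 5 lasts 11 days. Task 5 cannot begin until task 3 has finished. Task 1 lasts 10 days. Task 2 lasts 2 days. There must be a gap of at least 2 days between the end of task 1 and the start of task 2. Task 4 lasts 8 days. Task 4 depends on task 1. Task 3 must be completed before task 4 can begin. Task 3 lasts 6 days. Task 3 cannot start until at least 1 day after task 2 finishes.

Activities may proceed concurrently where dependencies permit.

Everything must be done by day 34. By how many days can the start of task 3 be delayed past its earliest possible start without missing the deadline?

2

Nothing blocks task 1, so it runs from day 0 to day 10.
After task 1 (finishes day 10, plus 2-day gap → day 12), task 2 can start at day 12 and finishes at day 14.
Task 3 waits on task 2 (finishes day 14, plus 1-day gap → day 15), so it starts at day 15 and finishes at 15 + 6 = day 21.

Working backward from the deadline:
To finish by day 34, task 4 (duration 8) must start no later than day 26.
Nothing follows task 5; the deadline of day 34 is its only limit. It must start by 34 − 11 = day 23.
Task 3 has several dependents: task 4 (must start by day 26); task 5 (must start by day 23). The earliest of those limits is day 23, so task 3 must start by 23 − 6 = day 17.
So task 3 can start as early as day 15 and as late as day 17, giving 17 − 15 = 2 days of slack.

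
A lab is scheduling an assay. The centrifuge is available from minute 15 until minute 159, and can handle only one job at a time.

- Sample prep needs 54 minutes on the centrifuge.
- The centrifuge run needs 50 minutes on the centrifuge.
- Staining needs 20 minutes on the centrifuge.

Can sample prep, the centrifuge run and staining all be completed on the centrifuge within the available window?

The centrifuge window is 159 − 15 = 144 minutes.
Running back to back, the jobs need 54 + 50 + 20 = 124 minutes on the centrifuge.
Since 124 ≤ 144, they fit within the window.

Yes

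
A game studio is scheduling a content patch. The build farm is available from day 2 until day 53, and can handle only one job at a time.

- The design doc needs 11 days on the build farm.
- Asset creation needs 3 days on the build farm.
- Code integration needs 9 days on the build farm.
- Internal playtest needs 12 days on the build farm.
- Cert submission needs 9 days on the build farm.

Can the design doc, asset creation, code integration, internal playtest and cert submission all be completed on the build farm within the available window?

Yes

The build farm window is 53 − 2 = 51 days.
Running back to back, the jobs need 11 + 3 + 9 + 12 + 9 = 44 days on the build farm.
Since 44 ≤ 51, they fit within the window.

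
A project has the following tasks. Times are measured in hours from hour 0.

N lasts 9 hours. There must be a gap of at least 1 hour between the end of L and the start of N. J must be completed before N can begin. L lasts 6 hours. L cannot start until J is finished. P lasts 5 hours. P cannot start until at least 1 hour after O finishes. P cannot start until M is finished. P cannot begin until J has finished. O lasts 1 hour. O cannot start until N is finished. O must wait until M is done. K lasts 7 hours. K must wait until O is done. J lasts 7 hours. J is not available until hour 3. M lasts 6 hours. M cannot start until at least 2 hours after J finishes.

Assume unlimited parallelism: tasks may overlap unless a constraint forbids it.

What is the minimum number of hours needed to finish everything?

J cannot begin until its own release at hour 3. It runs from hour 3 to 3 + 7 = hour 10.
M cannot begin until J (finishes hour 10, plus 2-hour gap → hour 12). It runs from hour 12 to 12 + 6 = hour 18.
L cannot begin until J (finishes hour 10). It runs from hour 10 to 10 + 6 = hour 16.
N cannot start until L (finishes hour 16, plus 1-hour gap → hour 17); J (finishes hour 10). The controlling bound is hour 17, so N finishes at 17 + 9 = hour 26.
O cannot start until N (finishes hour 26); M (finishes hour 18). The controlling bound is hour 26, so O finishes at 26 + 1 = hour 27.
P needs all of O (finishes hour 27, plus 1-hour gap → hour 28); M (finishes hour 18); J (finishes hour 10). That puts its earliest start at hour 28; it finishes at 28 + 5 = hour 33.
K waits on O (finishes hour 27), so it starts at hour 27 and finishes at 27 + 7 = hour 34.
All tasks are finished once the last one completes. Finish times: J at 10, K at 34, L at 16, M at 18, N at 26, O at 27, P at 33. The latest is hour 34.

34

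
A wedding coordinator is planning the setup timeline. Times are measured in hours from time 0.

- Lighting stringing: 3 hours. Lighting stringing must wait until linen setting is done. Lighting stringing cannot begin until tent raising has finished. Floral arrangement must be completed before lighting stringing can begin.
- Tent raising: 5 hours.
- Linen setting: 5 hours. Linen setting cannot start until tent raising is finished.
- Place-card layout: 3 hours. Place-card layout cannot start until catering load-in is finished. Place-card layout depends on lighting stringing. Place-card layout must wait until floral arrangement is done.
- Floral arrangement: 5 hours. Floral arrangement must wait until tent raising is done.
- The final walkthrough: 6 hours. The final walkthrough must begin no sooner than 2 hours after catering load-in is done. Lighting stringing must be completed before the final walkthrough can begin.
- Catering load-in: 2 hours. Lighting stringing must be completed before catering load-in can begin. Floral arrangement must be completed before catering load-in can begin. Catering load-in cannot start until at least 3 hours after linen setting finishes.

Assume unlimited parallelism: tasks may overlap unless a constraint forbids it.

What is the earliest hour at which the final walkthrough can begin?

17

Nothing blocks tent raising, so it runs from hour 0 to hour 5.
After tent raising (finishes hour 5), floral arrangement can start at hour 5 and finishes at hour 10.
Linen setting waits on tent raising (finishes hour 5), so it starts at hour 5 and finishes at 5 + 5 = hour 10.
Lighting stringing cannot start until linen setting (finishes hour 10); tent raising (finishes hour 5); floral arrangement (finishes hour 10). The controlling bound is hour 10, so lighting stringing finishes at 10 + 3 = hour 13.
Catering load-in has to wait for lighting stringing (finishes hour 13); floral arrangement (finishes hour 10); linen setting (finishes hour 10, plus 3-hour gap → hour 13). The latest of these is hour 13, so catering load-in runs hour 13 to 13 + 2 = hour 15.
The final walkthrough waits on catering load-in (finishes hour 15, plus 2-hour gap → hour 17); lighting stringing (finishes hour 13). The latest of these is hour 17, which is the earliest the final walkthrough can start.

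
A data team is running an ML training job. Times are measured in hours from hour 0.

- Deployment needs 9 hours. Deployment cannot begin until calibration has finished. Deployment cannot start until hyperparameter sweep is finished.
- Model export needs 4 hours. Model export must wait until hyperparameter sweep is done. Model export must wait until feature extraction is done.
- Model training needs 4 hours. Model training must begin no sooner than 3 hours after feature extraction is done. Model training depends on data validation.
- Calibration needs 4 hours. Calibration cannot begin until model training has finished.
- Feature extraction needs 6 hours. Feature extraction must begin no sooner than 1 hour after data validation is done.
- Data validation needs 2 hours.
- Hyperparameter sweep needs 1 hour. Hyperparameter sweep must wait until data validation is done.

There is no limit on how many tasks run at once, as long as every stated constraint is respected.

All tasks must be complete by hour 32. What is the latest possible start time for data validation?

3

To finish by hour 32, deployment (duration 9) must start no later than hour 23.
Calibration feeds into deployment (must start by hour 23); so calibration must finish by hour 23 and therefore start by hour 19.
Since calibration (must start by hour 19) depends on it, model training must finish by hour 19. Backing off its 4-hour duration gives a latest start of hour 15.
To finish by hour 32, model export (duration 4) must start no later than hour 28.
Feature extraction feeds model training (must start by hour 15, minus 3-hour gap → hour 12); model export (must start by hour 28). Taking the minimum, feature extraction must finish by hour 12 and start by 12 − 6 = hour 6.
Hyperparameter sweep must finish in time for model export (must start by hour 28); deployment (must start by hour 23). The tightest is hour 23, so hyperparameter sweep must start by 23 − 1 = hour 22.
For data validation: feature extraction (must start by hour 6, minus 1-hour gap → hour 5); hyperparameter sweep (must start by hour 22); model training (must start by hour 15). The most restrictive is hour 5; with a 2-hour duration, data validation must start by hour 3.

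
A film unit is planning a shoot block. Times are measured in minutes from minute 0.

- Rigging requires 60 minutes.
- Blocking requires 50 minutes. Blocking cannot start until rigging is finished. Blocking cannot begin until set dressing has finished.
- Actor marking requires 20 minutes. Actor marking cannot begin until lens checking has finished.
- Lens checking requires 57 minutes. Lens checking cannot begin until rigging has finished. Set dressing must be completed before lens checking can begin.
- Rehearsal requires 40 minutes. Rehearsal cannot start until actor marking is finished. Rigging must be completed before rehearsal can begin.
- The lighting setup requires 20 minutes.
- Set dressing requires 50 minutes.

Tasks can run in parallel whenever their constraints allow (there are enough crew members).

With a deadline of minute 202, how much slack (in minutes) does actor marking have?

Nothing blocks set dressing, so it runs from minute 0 to minute 50.
Nothing blocks rigging, so it runs from minute 0 to minute 60.
For lens checking: rigging (finishes minute 60); set dressing (finishes minute 50). Taking the maximum gives a start of minute 60, and it finishes at 60 + 57 = minute 117.
After lens checking (finishes minute 117), actor marking can start at minute 117 and finishes at minute 137.

Working backward from the deadline:
Rehearsal has no dependents, so it just needs to finish by minute 202. Starting by 202 − 40 = minute 162 achieves that.
Actor marking must finish before rehearsal (must start by minute 162). With a 20-minute duration, actor marking must start by 162 − 20 = minute 142.
So actor marking can start as early as minute 117 and as late as minute 142, giving 142 − 117 = 25 minutes of slack.

25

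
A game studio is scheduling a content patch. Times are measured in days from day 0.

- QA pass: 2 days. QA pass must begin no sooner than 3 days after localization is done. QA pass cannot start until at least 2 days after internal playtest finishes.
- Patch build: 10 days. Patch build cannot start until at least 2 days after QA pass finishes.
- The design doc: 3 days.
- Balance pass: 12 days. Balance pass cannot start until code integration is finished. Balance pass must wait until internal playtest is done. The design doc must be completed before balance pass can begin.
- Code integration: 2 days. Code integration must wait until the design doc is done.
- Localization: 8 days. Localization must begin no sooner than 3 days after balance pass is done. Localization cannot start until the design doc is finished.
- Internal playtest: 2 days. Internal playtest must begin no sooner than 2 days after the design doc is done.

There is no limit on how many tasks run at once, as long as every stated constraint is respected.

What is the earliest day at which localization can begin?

The design doc has no prerequisites, so it starts at day 0 and finishes at day 3.
Internal playtest cannot begin until the design doc (finishes day 3, plus 2-day gap → day 5). It runs from day 5 to 5 + 2 = day 7.
Code integration cannot begin until the design doc (finishes day 3). It runs from day 3 to 3 + 2 = day 5.
Balance pass needs all of code integration (finishes day 5); internal playtest (finishes day 7); the design doc (finishes day 3). That puts its earliest start at day 7; it finishes at 7 + 12 = day 19.
Localization waits on balance pass (finishes day 19, plus 3-day gap → day 22); the design doc (finishes day 3). The latest of these is day 22, which is the earliest localization can start.

22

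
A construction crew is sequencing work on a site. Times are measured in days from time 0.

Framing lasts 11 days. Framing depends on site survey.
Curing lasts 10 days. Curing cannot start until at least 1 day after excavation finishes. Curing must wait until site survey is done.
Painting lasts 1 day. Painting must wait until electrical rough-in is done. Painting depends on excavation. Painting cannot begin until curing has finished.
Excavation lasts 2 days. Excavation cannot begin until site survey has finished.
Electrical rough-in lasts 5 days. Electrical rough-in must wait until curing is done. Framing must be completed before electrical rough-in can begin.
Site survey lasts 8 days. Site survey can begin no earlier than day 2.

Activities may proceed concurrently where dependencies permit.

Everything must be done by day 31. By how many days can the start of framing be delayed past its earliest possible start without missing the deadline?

After its own release at day 2, site survey can start at day 2 and finishes at day 10.
Framing cannot begin until site survey (finishes day 10). It runs from day 10 to 10 + 11 = day 21.

Working backward from the deadline:
Painting must finish by day 31; it takes 1 day, so it must start by 31 − 1 = day 30.
Electrical rough-in must finish before painting (must start by day 30). With a 5-day duration, electrical rough-in must start by 30 − 5 = day 25.
Framing feeds into electrical rough-in (must start by day 25); so framing must finish by day 25 and therefore start by day 14.
So framing can start as early as day 10 and as late as day 14, giving 14 − 10 = 4 days of slack.

4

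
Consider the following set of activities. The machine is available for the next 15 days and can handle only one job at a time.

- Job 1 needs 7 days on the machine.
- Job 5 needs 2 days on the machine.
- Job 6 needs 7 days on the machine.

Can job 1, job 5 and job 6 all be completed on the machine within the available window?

Running back to back, the jobs need 7 + 2 + 7 = 16 days on the machine.
Since 16 > 15, they cannot all fit.

No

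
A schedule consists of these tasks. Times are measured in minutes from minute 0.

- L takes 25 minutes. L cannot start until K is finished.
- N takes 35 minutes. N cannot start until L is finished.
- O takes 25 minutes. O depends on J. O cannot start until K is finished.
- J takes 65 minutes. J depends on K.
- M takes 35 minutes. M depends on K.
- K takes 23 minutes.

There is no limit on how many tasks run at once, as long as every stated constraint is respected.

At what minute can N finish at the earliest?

K has no prerequisites, so it starts at minute 0 and finishes at minute 23.
After K (finishes minute 23), L can start at minute 23 and finishes at minute 48.
N cannot begin until L (finishes minute 48). It runs from minute 48 to 48 + 35 = minute 83.

83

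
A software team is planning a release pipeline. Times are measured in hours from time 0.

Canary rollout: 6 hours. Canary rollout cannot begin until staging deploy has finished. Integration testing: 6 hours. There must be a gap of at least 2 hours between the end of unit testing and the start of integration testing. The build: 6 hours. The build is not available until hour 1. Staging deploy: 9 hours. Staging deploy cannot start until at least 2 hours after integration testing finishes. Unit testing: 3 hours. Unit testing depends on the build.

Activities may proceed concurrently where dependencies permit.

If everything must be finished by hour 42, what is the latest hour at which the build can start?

8

Canary rollout must finish by hour 42; it takes 6 hours, so it must start by 42 − 6 = hour 36.
Staging deploy feeds into canary rollout (must start by hour 36); so staging deploy must finish by hour 36 and therefore start by hour 27.
Integration testing has to be done before staging deploy (must start by hour 27, minus 2-hour gap → hour 25). That means finishing by hour 25, i.e. starting by 25 − 6 = hour 19.
Since integration testing (must start by hour 19, minus 2-hour gap → hour 17) depends on it, unit testing must finish by hour 17. Backing off its 3-hour duration gives a latest start of hour 14.
Since unit testing (must start by hour 14) depends on it, the build must finish by hour 14. Backing off its 6-hour duration gives a latest start of hour 8.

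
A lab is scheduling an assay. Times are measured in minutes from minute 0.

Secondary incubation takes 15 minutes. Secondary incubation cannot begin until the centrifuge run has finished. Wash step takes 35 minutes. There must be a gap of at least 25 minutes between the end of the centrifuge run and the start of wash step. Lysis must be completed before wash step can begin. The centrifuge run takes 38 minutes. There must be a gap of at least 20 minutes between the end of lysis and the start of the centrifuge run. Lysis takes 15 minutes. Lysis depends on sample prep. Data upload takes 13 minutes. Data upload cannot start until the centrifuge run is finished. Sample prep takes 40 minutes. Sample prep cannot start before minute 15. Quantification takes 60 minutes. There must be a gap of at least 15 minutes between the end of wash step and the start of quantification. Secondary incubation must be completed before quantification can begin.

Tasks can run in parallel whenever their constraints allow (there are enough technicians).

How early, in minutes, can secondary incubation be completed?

143

Sample prep waits on its own release at minute 15, so it starts at minute 15 and finishes at 15 + 40 = minute 55.
Lysis cannot begin until sample prep (finishes minute 55). It runs from minute 55 to 55 + 15 = minute 70.
The centrifuge run cannot begin until lysis (finishes minute 70, plus 20-minute gap → minute 90). It runs from minute 90 to 90 + 38 = minute 128.
Secondary incubation waits on the centrifuge run (finishes minute 128), so it starts at minute 128 and finishes at 128 + 15 = minute 143.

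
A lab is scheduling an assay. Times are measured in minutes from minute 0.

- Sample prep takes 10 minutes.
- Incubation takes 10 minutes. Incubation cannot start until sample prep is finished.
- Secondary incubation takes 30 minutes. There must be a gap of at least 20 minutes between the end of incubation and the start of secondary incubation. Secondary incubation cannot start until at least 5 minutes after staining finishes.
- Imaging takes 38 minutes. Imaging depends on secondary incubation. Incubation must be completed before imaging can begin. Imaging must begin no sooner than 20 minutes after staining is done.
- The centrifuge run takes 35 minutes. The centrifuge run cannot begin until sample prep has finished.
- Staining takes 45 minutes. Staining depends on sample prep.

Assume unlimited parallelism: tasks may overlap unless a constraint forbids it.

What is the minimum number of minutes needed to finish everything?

128

Sample prep can start immediately at minute 0; it finishes at minute 10.
Staining waits on sample prep (finishes minute 10), so it starts at minute 10 and finishes at 10 + 45 = minute 55.
The centrifuge run cannot begin until sample prep (finishes minute 10). It runs from minute 10 to 10 + 35 = minute 45.
Incubation waits on sample prep (finishes minute 10), so it starts at minute 10 and finishes at 10 + 10 = minute 20.
For secondary incubation: incubation (finishes minute 20, plus 20-minute gap → minute 40); staining (finishes minute 55, plus 5-minute gap → minute 60). Taking the maximum gives a start of minute 60, and it finishes at 60 + 30 = minute 90.
Imaging has to wait for secondary incubation (finishes minute 90); incubation (finishes minute 20); staining (finishes minute 55, plus 20-minute gap → minute 75). The latest of these is minute 90, so imaging runs minute 90 to 90 + 38 = minute 128.
All tasks are finished once the last one completes. Finish times: Sample prep at 10, Incubation at 20, The centrifuge run at 45, Staining at 55, Secondary incubation at 90, Imaging at 128. The latest is minute 128.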